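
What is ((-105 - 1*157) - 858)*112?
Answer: -125440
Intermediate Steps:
((-105 - 1*157) - 858)*112 = ((-105 - 157) - 858)*112 = (-262 - 858)*112 = -1120*112 = -125440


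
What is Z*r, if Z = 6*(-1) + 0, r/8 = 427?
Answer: -20496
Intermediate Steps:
r = 3416 (r = 8*427 = 3416)
Z = -6 (Z = -6 + 0 = -6)
Z*r = -6*3416 = -20496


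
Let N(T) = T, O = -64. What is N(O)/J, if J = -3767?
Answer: 64/3767 ≈ 0.016990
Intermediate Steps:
N(O)/J = -64/(-3767) = -64*(-1/3767) = 64/3767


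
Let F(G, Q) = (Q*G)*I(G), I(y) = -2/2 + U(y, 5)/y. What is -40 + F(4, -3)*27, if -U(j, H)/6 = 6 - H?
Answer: 770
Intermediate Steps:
U(j, H) = -36 + 6*H (U(j, H) = -6*(6 - H) = -36 + 6*H)
I(y) = -1 - 6/y (I(y) = -2/2 + (-36 + 6*5)/y = -2*½ + (-36 + 30)/y = -1 - 6/y)
F(G, Q) = Q*(-6 - G) (F(G, Q) = (Q*G)*((-6 - G)/G) = (G*Q)*((-6 - G)/G) = Q*(-6 - G))
-40 + F(4, -3)*27 = -40 - 1*(-3)*(6 + 4)*27 = -40 - 1*(-3)*10*27 = -40 + 30*27 = -40 + 810 = 770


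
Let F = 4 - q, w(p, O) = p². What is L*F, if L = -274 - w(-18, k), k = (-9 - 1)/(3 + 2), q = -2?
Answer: -3588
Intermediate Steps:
k = -2 (k = -10/5 = -10*⅕ = -2)
F = 6 (F = 4 - 1*(-2) = 4 + 2 = 6)
L = -598 (L = -274 - 1*(-18)² = -274 - 1*324 = -274 - 324 = -598)
L*F = -598*6 = -3588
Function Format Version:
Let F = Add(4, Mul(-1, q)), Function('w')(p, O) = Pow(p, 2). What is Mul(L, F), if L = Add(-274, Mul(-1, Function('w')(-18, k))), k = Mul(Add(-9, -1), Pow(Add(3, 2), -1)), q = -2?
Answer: -3588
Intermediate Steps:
k = -2 (k = Mul(-10, Pow(5, -1)) = Mul(-10, Rational(1, 5)) = -2)
F = 6 (F = Add(4, Mul(-1, -2)) = Add(4, 2) = 6)
L = -598 (L = Add(-274, Mul(-1, Pow(-18, 2))) = Add(-274, Mul(-1, 324)) = Add(-274, -324) = -598)
Mul(L, F) = Mul(-598, 6) = -3588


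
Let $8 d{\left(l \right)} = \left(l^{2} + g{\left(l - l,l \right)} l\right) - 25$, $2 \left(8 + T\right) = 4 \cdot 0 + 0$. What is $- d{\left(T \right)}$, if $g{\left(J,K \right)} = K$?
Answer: $- \frac{103}{8} \approx -12.875$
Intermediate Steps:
$T = -8$ ($T = -8 + \frac{4 \cdot 0 + 0}{2} = -8 + \frac{0 + 0}{2} = -8 + \frac{1}{2} \cdot 0 = -8 + 0 = -8$)
$d{\left(l \right)} = - \frac{25}{8} + \frac{l^{2}}{4}$ ($d{\left(l \right)} = \frac{\left(l^{2} + l l\right) - 25}{8} = \frac{\left(l^{2} + l^{2}\right) - 25}{8} = \frac{2 l^{2} - 25}{8} = \frac{-25 + 2 l^{2}}{8} = - \frac{25}{8} + \frac{l^{2}}{4}$)
$- d{\left(T \right)} = - (- \frac{25}{8} + \frac{\left(-8\right)^{2}}{4}) = - (- \frac{25}{8} + \frac{1}{4} \cdot 64) = - (- \frac{25}{8} + 16) = \left(-1\right) \frac{103}{8} = - \frac{103}{8}$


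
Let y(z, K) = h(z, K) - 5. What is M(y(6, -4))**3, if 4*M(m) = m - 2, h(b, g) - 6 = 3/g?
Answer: -343/4096 ≈ -0.083740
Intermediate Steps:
h(b, g) = 6 + 3/g
y(z, K) = 1 + 3/K (y(z, K) = (6 + 3/K) - 5 = 1 + 3/K)
M(m) = -1/2 + m/4 (M(m) = (m - 2)/4 = (-2 + m)/4 = -1/2 + m/4)
M(y(6, -4))**3 = (-1/2 + ((3 - 4)/(-4))/4)**3 = (-1/2 + (-1/4*(-1))/4)**3 = (-1/2 + (1/4)*(1/4))**3 = (-1/2 + 1/16)**3 = (-7/16)**3 = -343/4096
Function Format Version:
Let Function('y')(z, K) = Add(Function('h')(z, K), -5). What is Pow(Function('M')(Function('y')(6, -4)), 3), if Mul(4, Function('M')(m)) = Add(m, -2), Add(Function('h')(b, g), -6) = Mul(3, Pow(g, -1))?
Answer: Rational(-343, 4096) ≈ -0.083740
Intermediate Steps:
Function('h')(b, g) = Add(6, Mul(3, Pow(g, -1)))
Function('y')(z, K) = Add(1, Mul(3, Pow(K, -1))) (Function('y')(z, K) = Add(Add(6, Mul(3, Pow(K, -1))), -5) = Add(1, Mul(3, Pow(K, -1))))
Function('M')(m) = Add(Rational(-1, 2), Mul(Rational(1, 4), m)) (Function('M')(m) = Mul(Rational(1, 4), Add(m, -2)) = Mul(Rational(1, 4), Add(-2, m)) = Add(Rational(-1, 2), Mul(Rational(1, 4), m)))
Pow(Function('M')(Function('y')(6, -4)), 3) = Pow(Add(Rational(-1, 2), Mul(Rational(1, 4), Mul(Pow(-4, -1), Add(3, -4)))), 3) = Pow(Add(Rational(-1, 2), Mul(Rational(1, 4), Mul(Rational(-1, 4), -1))), 3) = Pow(Add(Rational(-1, 2), Mul(Rational(1, 4), Rational(1, 4))), 3) = Pow(Add(Rational(-1, 2), Rational(1, 16)), 3) = Pow(Rational(-7, 16), 3) = Rational(-343, 4096)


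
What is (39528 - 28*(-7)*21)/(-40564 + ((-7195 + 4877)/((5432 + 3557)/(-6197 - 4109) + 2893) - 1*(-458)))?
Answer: -34233284322/31458792469 ≈ -1.0882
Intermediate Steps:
(39528 - 28*(-7)*21)/(-40564 + ((-7195 + 4877)/((5432 + 3557)/(-6197 - 4109) + 2893) - 1*(-458))) = (39528 + 196*21)/(-40564 + (-2318/(8989/(-10306) + 2893) + 458)) = (39528 + 4116)/(-40564 + (-2318/(8989*(-1/10306) + 2893) + 458)) = 43644/(-40564 + (-2318/(-8989/10306 + 2893) + 458)) = 43644/(-40564 + (-2318/29806269/10306 + 458)) = 43644/(-40564 + (-2318*10306/29806269 + 458)) = 43644/(-40564 + (-1257332/1568751 + 458)) = 43644/(-40564 + 717230626/1568751) = 43644/(-62917584938/1568751) = 43644*(-1568751/62917584938) = -34233284322/31458792469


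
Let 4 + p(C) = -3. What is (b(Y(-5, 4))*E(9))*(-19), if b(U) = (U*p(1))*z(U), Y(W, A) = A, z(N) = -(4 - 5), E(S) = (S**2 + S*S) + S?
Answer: 90972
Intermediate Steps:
p(C) = -7 (p(C) = -4 - 3 = -7)
E(S) = S + 2*S**2 (E(S) = (S**2 + S**2) + S = 2*S**2 + S = S + 2*S**2)
z(N) = 1 (z(N) = -1*(-1) = 1)
b(U) = -7*U (b(U) = (U*(-7))*1 = -7*U*1 = -7*U)
(b(Y(-5, 4))*E(9))*(-19) = ((-7*4)*(9*(1 + 2*9)))*(-19) = -252*(1 + 18)*(-19) = -252*19*(-19) = -28*171*(-19) = -4788*(-19) = 90972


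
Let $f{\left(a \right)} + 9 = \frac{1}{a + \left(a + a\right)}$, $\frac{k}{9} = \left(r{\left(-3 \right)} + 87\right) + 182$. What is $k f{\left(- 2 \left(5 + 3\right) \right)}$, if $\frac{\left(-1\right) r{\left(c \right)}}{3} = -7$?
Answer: $- \frac{188355}{8} \approx -23544.0$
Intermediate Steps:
$r{\left(c \right)} = 21$ ($r{\left(c \right)} = \left(-3\right) \left(-7\right) = 21$)
$k = 2610$ ($k = 9 \left(\left(21 + 87\right) + 182\right) = 9 \left(108 + 182\right) = 9 \cdot 290 = 2610$)
$f{\left(a \right)} = -9 + \frac{1}{3 a}$ ($f{\left(a \right)} = -9 + \frac{1}{a + \left(a + a\right)} = -9 + \frac{1}{a + 2 a} = -9 + \frac{1}{3 a}$)
$k f{\left(- 2 \left(5 + 3\right) \right)} = 2610 \left(-9 + \frac{1}{3 \left(- 2 \left(5 + 3\right)\right)}\right) = 2610 \left(-9 + \frac{1}{3 \left(\left(-2\right) 8\right)}\right) = 2610 \left(-9 + \frac{1}{3 \left(-16\right)}\right) = 2610 \left(-9 + \frac{1}{3} \left(- \frac{1}{16}\right)\right) = 2610 \left(-9 - \frac{1}{48}\right) = 2610 \left(- \frac{433}{48}\right) = - \frac{188355}{8}$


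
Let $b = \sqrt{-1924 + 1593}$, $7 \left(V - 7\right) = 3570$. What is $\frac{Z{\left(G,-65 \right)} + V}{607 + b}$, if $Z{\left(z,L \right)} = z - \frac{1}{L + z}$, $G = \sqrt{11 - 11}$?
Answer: $\frac{10199421}{11985350} - \frac{16803 i \sqrt{331}}{11985350} \approx 0.85099 - 0.025506 i$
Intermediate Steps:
$V = 517$ ($V = 7 + \frac{1}{7} \cdot 3570 = 7 + 510 = 517$)
$b = i \sqrt{331}$ ($b = \sqrt{-331} = i \sqrt{331} \approx 18.193 i$)
$G = 0$ ($G = \sqrt{0} = 0$)
$\frac{Z{\left(G,-65 \right)} + V}{607 + b} = \frac{\frac{-1 + 0^{2} - 0}{-65 + 0} + 517}{607 + i \sqrt{331}} = \frac{\frac{-1 + 0 + 0}{-65} + 517}{607 + i \sqrt{331}} = \frac{\left(- \frac{1}{65}\right) \left(-1\right) + 517}{607 + i \sqrt{331}} = \frac{\frac{1}{65} + 517}{607 + i \sqrt{331}} = \frac{33606}{65 \left(607 + i \sqrt{331}\right)}$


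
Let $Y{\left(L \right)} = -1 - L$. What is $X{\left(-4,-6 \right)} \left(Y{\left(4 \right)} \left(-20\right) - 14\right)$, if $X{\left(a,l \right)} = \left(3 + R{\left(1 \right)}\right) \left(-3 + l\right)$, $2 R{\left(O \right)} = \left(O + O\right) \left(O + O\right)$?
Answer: $-3870$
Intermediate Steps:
$R{\left(O \right)} = 2 O^{2}$ ($R{\left(O \right)} = \frac{\left(O + O\right) \left(O + O\right)}{2} = \frac{2 O 2 O}{2} = \frac{4 O^{2}}{2} = 2 O^{2}$)
$X{\left(a,l \right)} = -15 + 5 l$ ($X{\left(a,l \right)} = \left(3 + 2 \cdot 1^{2}\right) \left(-3 + l\right) = \left(3 + 2 \cdot 1\right) \left(-3 + l\right) = \left(3 + 2\right) \left(-3 + l\right) = 5 \left(-3 + l\right) = -15 + 5 l$)
$X{\left(-4,-6 \right)} \left(Y{\left(4 \right)} \left(-20\right) - 14\right) = \left(-15 + 5 \left(-6\right)\right) \left(\left(-1 - 4\right) \left(-20\right) - 14\right) = \left(-15 - 30\right) \left(\left(-1 - 4\right) \left(-20\right) - 14\right) = - 45 \left(\left(-5\right) \left(-20\right) - 14\right) = - 45 \left(100 - 14\right) = \left(-45\right) 86 = -3870$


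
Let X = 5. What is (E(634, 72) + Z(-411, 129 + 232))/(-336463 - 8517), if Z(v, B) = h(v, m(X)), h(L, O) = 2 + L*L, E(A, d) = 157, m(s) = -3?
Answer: -8454/17249 ≈ -0.49012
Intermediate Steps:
h(L, O) = 2 + L²
Z(v, B) = 2 + v²
(E(634, 72) + Z(-411, 129 + 232))/(-336463 - 8517) = (157 + (2 + (-411)²))/(-336463 - 8517) = (157 + (2 + 168921))/(-344980) = (157 + 168923)*(-1/344980) = 169080*(-1/344980) = -8454/17249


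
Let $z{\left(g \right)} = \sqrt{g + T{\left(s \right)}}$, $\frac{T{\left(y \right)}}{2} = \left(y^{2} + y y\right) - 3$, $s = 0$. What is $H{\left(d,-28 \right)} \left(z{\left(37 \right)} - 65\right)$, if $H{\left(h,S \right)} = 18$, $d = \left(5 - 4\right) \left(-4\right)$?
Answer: $-1170 + 18 \sqrt{31} \approx -1069.8$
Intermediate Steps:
$d = -4$ ($d = 1 \left(-4\right) = -4$)
$T{\left(y \right)} = -6 + 4 y^{2}$ ($T{\left(y \right)} = 2 \left(\left(y^{2} + y y\right) - 3\right) = 2 \left(\left(y^{2} + y^{2}\right) - 3\right) = 2 \left(2 y^{2} - 3\right) = 2 \left(-3 + 2 y^{2}\right) = -6 + 4 y^{2}$)
$z{\left(g \right)} = \sqrt{-6 + g}$ ($z{\left(g \right)} = \sqrt{g - \left(6 - 4 \cdot 0^{2}\right)} = \sqrt{g + \left(-6 + 4 \cdot 0\right)} = \sqrt{g + \left(-6 + 0\right)} = \sqrt{g - 6} = \sqrt{-6 + g}$)
$H{\left(d,-28 \right)} \left(z{\left(37 \right)} - 65\right) = 18 \left(\sqrt{-6 + 37} - 65\right) = 18 \left(\sqrt{31} - 65\right) = 18 \left(-65 + \sqrt{31}\right) = -1170 + 18 \sqrt{31}$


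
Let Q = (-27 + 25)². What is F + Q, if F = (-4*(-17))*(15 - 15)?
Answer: 4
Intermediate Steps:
Q = 4 (Q = (-2)² = 4)
F = 0 (F = 68*0 = 0)
F + Q = 0 + 4 = 4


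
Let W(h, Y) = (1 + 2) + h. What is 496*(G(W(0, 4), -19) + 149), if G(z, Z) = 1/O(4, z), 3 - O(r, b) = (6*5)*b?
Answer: 6429152/87 ≈ 73898.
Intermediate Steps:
W(h, Y) = 3 + h
O(r, b) = 3 - 30*b (O(r, b) = 3 - 6*5*b = 3 - 30*b)
G(z, Z) = 1/(3 - 30*z)
496*(G(W(0, 4), -19) + 149) = 496*(-1/(-3 + 30*(3 + 0)) + 149) = 496*(-1/(-3 + 30*3) + 149) = 496*(-1/(-3 + 90) + 149) = 496*(-1/87 + 149) = 496*(12962/87) = 6429152/87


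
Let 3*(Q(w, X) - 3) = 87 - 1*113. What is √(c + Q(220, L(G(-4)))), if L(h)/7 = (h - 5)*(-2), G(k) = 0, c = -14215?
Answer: I*√127986/3 ≈ 119.25*I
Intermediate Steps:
L(h) = 70 - 14*h (L(h) = 7*((h - 5)*(-2)) = 7*((-5 + h)*(-2)) = 7*(10 - 2*h) = 70 - 14*h)
Q(w, X) = -17/3 (Q(w, X) = 3 + (87 - 1*113)/3 = 3 + (87 - 113)/3 = 3 + (⅓)*(-26) = 3 - 26/3 = -17/3)
√(c + Q(220, L(G(-4)))) = √(-14215 - 17/3) = √(-42662/3) = I*√127986/3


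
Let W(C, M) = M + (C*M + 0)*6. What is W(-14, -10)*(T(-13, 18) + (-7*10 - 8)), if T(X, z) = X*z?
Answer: -258960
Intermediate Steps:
W(C, M) = M + 6*C*M (W(C, M) = M + (C*M)*6 = M + 6*C*M)
W(-14, -10)*(T(-13, 18) + (-7*10 - 8)) = (-10*(1 + 6*(-14)))*(-13*18 + (-7*10 - 8)) = (-10*(1 - 84))*(-234 + (-70 - 8)) = (-10*(-83))*(-234 - 78) = 830*(-312) = -258960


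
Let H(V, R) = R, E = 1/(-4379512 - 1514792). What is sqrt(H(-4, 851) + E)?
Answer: sqrt(1847883719468982)/1473576 ≈ 29.172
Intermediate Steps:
E = -1/5894304 (E = 1/(-5894304) = -1/5894304 ≈ -1.6966e-7)
sqrt(H(-4, 851) + E) = sqrt(851 - 1/5894304) = sqrt(5016052703/5894304) = sqrt(1847883719468982)/1473576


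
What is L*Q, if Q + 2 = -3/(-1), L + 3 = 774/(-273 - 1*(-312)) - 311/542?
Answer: 114655/7046 ≈ 16.272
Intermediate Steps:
L = 114655/7046 (L = -3 + (774/(-273 - 1*(-312)) - 311/542) = -3 + (774/(-273 + 312) - 311*1/542) = -3 + (774/39 - 311/542) = -3 + (774*(1/39) - 311/542) = -3 + (258/13 - 311/542) = -3 + 135793/7046 = 114655/7046 ≈ 16.272)
Q = 1 (Q = -2 - 3/(-1) = -2 - 3*(-1) = -2 + 3 = 1)
L*Q = (114655/7046)*1 = 114655/7046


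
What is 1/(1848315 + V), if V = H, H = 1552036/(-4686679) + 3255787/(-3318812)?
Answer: 15554206505348/28749052787188026015 ≈ 5.4103e-7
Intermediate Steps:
H = -20409744262605/15554206505348 (H = 1552036*(-1/4686679) + 3255787*(-1/3318812) = -1552036/4686679 - 3255787/3318812 = -20409744262605/15554206505348 ≈ -1.3122)
V = -20409744262605/15554206505348 ≈ -1.3122
1/(1848315 + V) = 1/(1848315 - 20409744262605/15554206505348) = 1/(28749052787188026015/15554206505348) = 15554206505348/28749052787188026015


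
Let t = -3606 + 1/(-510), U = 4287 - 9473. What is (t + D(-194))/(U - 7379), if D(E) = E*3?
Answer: 2135881/6408150 ≈ 0.33331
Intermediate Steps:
U = -5186
t = -1839061/510 (t = -3606 - 1/510 = -1839061/510 ≈ -3606.0)
D(E) = 3*E
(t + D(-194))/(U - 7379) = (-1839061/510 + 3*(-194))/(-5186 - 7379) = (-1839061/510 - 582)/(-12565) = -2135881/510*(-1/12565) = 2135881/6408150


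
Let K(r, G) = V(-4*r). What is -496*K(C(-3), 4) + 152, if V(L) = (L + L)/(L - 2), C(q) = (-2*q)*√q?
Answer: -362728/433 - 11904*I*√3/433 ≈ -837.71 - 47.617*I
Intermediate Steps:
C(q) = -2*q^(3/2)
V(L) = 2*L/(-2 + L) (V(L) = (2*L)/(-2 + L) = 2*L/(-2 + L))
K(r, G) = -8*r/(-2 - 4*r) (K(r, G) = 2*(-4*r)/(-2 - 4*r) = -8*r/(-2 - 4*r))
-496*K(C(-3), 4) + 152 = -1984*(-(-6)*I*√3)/(1 + 2*(-(-6)*I*√3)) + 152 = -1984*6*I*√3/(1 + 2*(6*I*√3)) + 152 = -1984*6*I*√3/(1 + 12*I*√3) + 152 = -11904*I*√3/(1 + 12*I*√3) + 152 = 152 - 11904*I*√3/(1 + 12*I*√3)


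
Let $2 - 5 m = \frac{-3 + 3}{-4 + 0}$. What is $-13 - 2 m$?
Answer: $- \frac{69}{5} \approx -13.8$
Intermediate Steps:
$m = \frac{2}{5}$ ($m = \frac{2}{5} - \frac{\left(-3 + 3\right) \frac{1}{-4 + 0}}{5} = \frac{2}{5} - \frac{0 \frac{1}{-4}}{5} = \frac{2}{5} - \frac{0 \left(- \frac{1}{4}\right)}{5} = \frac{2}{5} - 0 = \frac{2}{5} + 0 = \frac{2}{5} \approx 0.4$)
$-13 - 2 m = -13 - \frac{4}{5} = - \frac{69}{5}$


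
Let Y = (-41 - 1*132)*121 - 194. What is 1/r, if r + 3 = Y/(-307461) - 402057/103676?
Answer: -31876326636/217055464333 ≈ -0.14686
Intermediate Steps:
Y = -21127 (Y = (-41 - 132)*121 - 194 = -173*121 - 194 = -20933 - 194 = -21127)
r = -217055464333/31876326636 (r = -3 + (-21127/(-307461) - 402057/103676) = -3 + (-21127*(-1/307461) - 402057*1/103676) = -3 + (21127/307461 - 402057/103676) = -3 - 121426484425/31876326636 = -217055464333/31876326636 ≈ -6.8093)
1/r = 1/(-217055464333/31876326636) = -31876326636/217055464333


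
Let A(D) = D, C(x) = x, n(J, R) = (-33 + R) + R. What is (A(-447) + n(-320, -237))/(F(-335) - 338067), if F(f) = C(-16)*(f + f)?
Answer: 954/327347 ≈ 0.0029143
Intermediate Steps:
n(J, R) = -33 + 2*R
F(f) = -32*f (F(f) = -16*(f + f) = -32*f)
(A(-447) + n(-320, -237))/(F(-335) - 338067) = (-447 + (-33 + 2*(-237)))/(-32*(-335) - 338067) = (-447 + (-33 - 474))/(10720 - 338067) = (-447 - 507)/(-327347) = -954*(-1/327347) = 954/327347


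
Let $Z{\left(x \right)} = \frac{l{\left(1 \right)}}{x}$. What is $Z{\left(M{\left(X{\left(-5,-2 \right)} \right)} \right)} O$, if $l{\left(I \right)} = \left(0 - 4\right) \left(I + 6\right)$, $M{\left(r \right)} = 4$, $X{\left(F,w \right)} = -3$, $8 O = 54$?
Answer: $- \frac{189}{4} \approx -47.25$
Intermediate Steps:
$O = \frac{27}{4}$ ($O = \frac{1}{8} \cdot 54 = \frac{27}{4} \approx 6.75$)
$l{\left(I \right)} = -24 - 4 I$ ($l{\left(I \right)} = - 4 \left(6 + I\right) = -24 - 4 I$)
$Z{\left(x \right)} = - \frac{28}{x}$ ($Z{\left(x \right)} = \frac{-24 - 4}{x} = - \frac{28}{x}$)
$Z{\left(M{\left(X{\left(-5,-2 \right)} \right)} \right)} O = - \frac{28}{4} \cdot \frac{27}{4} = \left(-28\right) \frac{1}{4} \cdot \frac{27}{4} = \left(-7\right) \frac{27}{4} = - \frac{189}{4}$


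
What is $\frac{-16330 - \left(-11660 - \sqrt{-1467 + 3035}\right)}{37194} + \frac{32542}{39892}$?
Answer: $\frac{256017877}{370935762} + \frac{14 \sqrt{2}}{18597} \approx 0.69126$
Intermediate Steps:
$\frac{-16330 - \left(-11660 - \sqrt{-1467 + 3035}\right)}{37194} + \frac{32542}{39892} = \left(-16330 - \left(-11660 - \sqrt{1568}\right)\right) \frac{1}{37194} + 32542 \cdot \frac{1}{39892} = \left(-16330 - \left(-11660 - 28 \sqrt{2}\right)\right) \frac{1}{37194} + \frac{16271}{19946} = \left(-16330 + \left(11660 + 28 \sqrt{2}\right)\right) \frac{1}{37194} + \frac{16271}{19946} = \left(-4670 + 28 \sqrt{2}\right) \frac{1}{37194} + \frac{16271}{19946} = \left(- \frac{2335}{18597} + \frac{14 \sqrt{2}}{18597}\right) + \frac{16271}{19946} = \frac{256017877}{370935762} + \frac{14 \sqrt{2}}{18597}$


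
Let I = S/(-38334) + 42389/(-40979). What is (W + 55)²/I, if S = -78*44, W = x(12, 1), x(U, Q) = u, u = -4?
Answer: -75664486159/27487037 ≈ -2752.7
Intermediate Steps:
x(U, Q) = -4
W = -4
S = -3432
I = -247383333/261814831 (I = -3432/(-38334) + 42389/(-40979) = -3432*(-1/38334) + 42389*(-1/40979) = 572/6389 - 42389/40979 = -247383333/261814831 ≈ -0.94488)
(W + 55)²/I = (-4 + 55)²/(-247383333/261814831) = 51²*(-261814831/247383333) = 2601*(-261814831/247383333) = -75664486159/27487037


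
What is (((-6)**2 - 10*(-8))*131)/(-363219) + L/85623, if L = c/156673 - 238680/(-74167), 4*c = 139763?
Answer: -20139372708685959691/481839730455181617156 ≈ -0.041797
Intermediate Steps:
c = 139763/4 (c = (1/4)*139763 = 139763/4 ≈ 34941.)
L = 159944648981/46479865564 (L = (139763/4)/156673 - 238680/(-74167) = (139763/4)*(1/156673) - 238680*(-1/74167) = 139763/626692 + 238680/74167 = 159944648981/46479865564 ≈ 3.4412)
(((-6)**2 - 10*(-8))*131)/(-363219) + L/85623 = (((-6)**2 - 10*(-8))*131)/(-363219) + (159944648981/46479865564)/85623 = ((36 + 80)*131)*(-1/363219) + (159944648981/46479865564)*(1/85623) = (116*131)*(-1/363219) + 159944648981/3979745529186372 = 15196*(-1/363219) + 159944648981/3979745529186372 = -15196/363219 + 159944648981/3979745529186372 = -20139372708685959691/481839730455181617156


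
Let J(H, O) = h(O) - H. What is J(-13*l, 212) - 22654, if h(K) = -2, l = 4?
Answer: -22604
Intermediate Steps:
J(H, O) = -2 - H
J(-13*l, 212) - 22654 = (-2 - (-13)*4) - 22654 = (-2 - 1*(-52)) - 22654 = (-2 + 52) - 22654 = 50 - 22654 = -22604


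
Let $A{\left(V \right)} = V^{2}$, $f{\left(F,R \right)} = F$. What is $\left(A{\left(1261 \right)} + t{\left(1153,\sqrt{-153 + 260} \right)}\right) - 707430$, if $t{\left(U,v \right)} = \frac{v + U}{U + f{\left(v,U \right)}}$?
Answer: $882692$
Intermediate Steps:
$t{\left(U,v \right)} = 1$ ($t{\left(U,v \right)} = \frac{v + U}{U + v} = \frac{U + v}{U + v} = 1$)
$\left(A{\left(1261 \right)} + t{\left(1153,\sqrt{-153 + 260} \right)}\right) - 707430 = \left(1261^{2} + 1\right) - 707430 = \left(1590121 + 1\right) - 707430 = 1590122 - 707430 = 882692$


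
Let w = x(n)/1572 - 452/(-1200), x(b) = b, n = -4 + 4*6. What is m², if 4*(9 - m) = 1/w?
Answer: 1817657956/26020201 ≈ 69.856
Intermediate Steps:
n = 20 (n = -4 + 24 = 20)
w = 5101/13100 (w = 20/1572 - 452/(-1200) = 20*(1/1572) - 452*(-1/1200) = 5/393 + 113/300 = 5101/13100 ≈ 0.38939)
m = 42634/5101 (m = 9 - 1/(4*5101/13100) = 9 - ¼*13100/5101 = 9 - 3275/5101 = 42634/5101 ≈ 8.3580)
m² = (42634/5101)² = 1817657956/26020201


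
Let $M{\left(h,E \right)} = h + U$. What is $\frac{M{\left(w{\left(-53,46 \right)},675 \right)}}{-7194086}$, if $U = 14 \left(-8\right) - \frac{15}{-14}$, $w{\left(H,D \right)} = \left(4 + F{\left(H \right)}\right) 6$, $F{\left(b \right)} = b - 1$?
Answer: $\frac{5753}{100717204} \approx 5.712 \cdot 10^{-5}$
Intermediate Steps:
$F{\left(b \right)} = -1 + b$
$w{\left(H,D \right)} = 18 + 6 H$ ($w{\left(H,D \right)} = \left(4 + \left(-1 + H\right)\right) 6 = \left(3 + H\right) 6 = 18 + 6 H$)
$U = - \frac{1553}{14}$ ($U = -112 - - \frac{15}{14} = -112 + \frac{15}{14} = - \frac{1553}{14} \approx -110.93$)
$M{\left(h,E \right)} = - \frac{1553}{14} + h$ ($M{\left(h,E \right)} = h - \frac{1553}{14} = - \frac{1553}{14} + h$)
$\frac{M{\left(w{\left(-53,46 \right)},675 \right)}}{-7194086} = \frac{- \frac{1553}{14} + \left(18 + 6 \left(-53\right)\right)}{-7194086} = \left(- \frac{1553}{14} + \left(18 - 318\right)\right) \left(- \frac{1}{7194086}\right) = \left(- \frac{1553}{14} - 300\right) \left(- \frac{1}{7194086}\right) = \left(- \frac{5753}{14}\right) \left(- \frac{1}{7194086}\right) = \frac{5753}{100717204}$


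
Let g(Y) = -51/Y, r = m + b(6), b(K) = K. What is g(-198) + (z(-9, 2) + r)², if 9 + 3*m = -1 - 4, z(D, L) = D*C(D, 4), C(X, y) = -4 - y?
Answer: 1064851/198 ≈ 5378.0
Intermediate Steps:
z(D, L) = -8*D (z(D, L) = D*(-4 - 1*4) = D*(-4 - 4) = D*(-8) = -8*D)
m = -14/3 (m = -3 + (-1 - 4)/3 = -3 + (⅓)*(-5) = -3 - 5/3 = -14/3 ≈ -4.6667)
r = 4/3 (r = -14/3 + 6 = 4/3 ≈ 1.3333)
g(-198) + (z(-9, 2) + r)² = -51/(-198) + (-8*(-9) + 4/3)² = -51*(-1/198) + (72 + 4/3)² = 17/66 + (220/3)² = 17/66 + 48400/9 = 1064851/198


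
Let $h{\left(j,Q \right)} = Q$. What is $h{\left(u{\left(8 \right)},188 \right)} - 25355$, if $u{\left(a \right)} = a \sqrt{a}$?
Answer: $-25167$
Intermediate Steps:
$u{\left(a \right)} = a^{\frac{3}{2}}$
$h{\left(u{\left(8 \right)},188 \right)} - 25355 = 188 - 25355 = -25167$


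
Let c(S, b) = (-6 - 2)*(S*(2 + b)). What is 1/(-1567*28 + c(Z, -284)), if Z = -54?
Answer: -1/165700 ≈ -6.0350e-6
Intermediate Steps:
c(S, b) = -8*S*(2 + b)
1/(-1567*28 + c(Z, -284)) = 1/(-1567*28 - 8*(-54)*(2 - 284)) = 1/(-43876 - 8*(-54)*(-282)) = 1/(-43876 - 121824) = 1/(-165700) = -1/165700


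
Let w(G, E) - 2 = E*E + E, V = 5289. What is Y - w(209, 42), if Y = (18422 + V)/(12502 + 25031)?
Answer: -67835953/37533 ≈ -1807.4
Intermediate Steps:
w(G, E) = 2 + E + E² (w(G, E) = 2 + (E*E + E) = 2 + (E² + E) = 2 + (E + E²) = 2 + E + E²)
Y = 23711/37533 (Y = (18422 + 5289)/(12502 + 25031) = 23711/37533 ≈ 0.63174)
Y - w(209, 42) = 23711/37533 - (2 + 42 + 42²) = 23711/37533 - (2 + 42 + 1764) = 23711/37533 - 1*1808 = 23711/37533 - 1808 = -67835953/37533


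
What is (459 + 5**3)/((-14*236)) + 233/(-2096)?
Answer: -249237/865648 ≈ -0.28792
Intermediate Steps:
(459 + 5**3)/((-14*236)) + 233/(-2096) = (459 + 125)/(-3304) + 233*(-1/2096) = 584*(-1/3304) - 233/2096 = -73/413 - 233/2096 = -249237/865648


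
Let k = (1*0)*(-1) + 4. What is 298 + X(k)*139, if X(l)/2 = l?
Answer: 1410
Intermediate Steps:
k = 4 (k = 0*(-1) + 4 = 0 + 4 = 4)
X(l) = 2*l
298 + X(k)*139 = 298 + (2*4)*139 = 298 + 8*139 = 298 + 1112 = 1410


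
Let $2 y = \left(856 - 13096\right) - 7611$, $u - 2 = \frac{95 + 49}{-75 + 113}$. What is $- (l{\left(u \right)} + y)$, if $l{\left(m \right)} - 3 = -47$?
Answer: $\frac{19939}{2} \approx 9969.5$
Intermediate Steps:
$u = \frac{110}{19}$ ($u = 2 + \frac{95 + 49}{-75 + 113} = 2 + \frac{144}{38} = 2 + 144 \cdot \frac{1}{38} = 2 + \frac{72}{19} = \frac{110}{19} \approx 5.7895$)
$y = - \frac{19851}{2}$ ($y = \frac{\left(856 - 13096\right) - 7611}{2} = \frac{-12240 - 7611}{2} = \frac{1}{2} \left(-19851\right) = - \frac{19851}{2} \approx -9925.5$)
$l{\left(m \right)} = -44$ ($l{\left(m \right)} = 3 - 47 = -44$)
$- (l{\left(u \right)} + y) = - (-44 - \frac{19851}{2}) = \left(-1\right) \left(- \frac{19939}{2}\right) = \frac{19939}{2}$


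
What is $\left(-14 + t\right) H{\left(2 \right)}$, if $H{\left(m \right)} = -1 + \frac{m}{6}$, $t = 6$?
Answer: $\frac{16}{3} \approx 5.3333$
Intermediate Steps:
$H{\left(m \right)} = -1 + \frac{m}{6}$ ($H{\left(m \right)} = -1 + m \frac{1}{6} = -1 + \frac{m}{6}$)
$\left(-14 + t\right) H{\left(2 \right)} = \left(-14 + 6\right) \left(-1 + \frac{1}{6} \cdot 2\right) = - 8 \left(-1 + \frac{1}{3}\right) = \left(-8\right) \left(- \frac{2}{3}\right) = \frac{16}{3}$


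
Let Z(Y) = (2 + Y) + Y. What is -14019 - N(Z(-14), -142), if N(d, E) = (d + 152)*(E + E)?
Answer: 21765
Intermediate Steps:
Z(Y) = 2 + 2*Y
N(d, E) = 2*E*(152 + d) (N(d, E) = (152 + d)*(2*E) = 2*E*(152 + d))
-14019 - N(Z(-14), -142) = -14019 - 2*(-142)*(152 + (2 + 2*(-14))) = -14019 - 2*(-142)*(152 + (2 - 28)) = -14019 - 2*(-142)*(152 - 26) = -14019 - 2*(-142)*126 = -14019 - 1*(-35784) = -14019 + 35784 = 21765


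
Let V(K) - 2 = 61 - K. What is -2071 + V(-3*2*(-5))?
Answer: -2038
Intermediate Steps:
V(K) = 63 - K (V(K) = 2 + (61 - K) = 63 - K)
-2071 + V(-3*2*(-5)) = -2071 + (63 - (-3*2)*(-5)) = -2071 + (63 - (-6)*(-5)) = -2071 + (63 - 1*30) = -2071 + (63 - 30) = -2071 + 33 = -2038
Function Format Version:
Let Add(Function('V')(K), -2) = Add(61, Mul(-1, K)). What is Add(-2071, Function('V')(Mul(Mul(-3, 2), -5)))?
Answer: -2038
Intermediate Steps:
Function('V')(K) = Add(63, Mul(-1, K)) (Function('V')(K) = Add(2, Add(61, Mul(-1, K))) = Add(63, Mul(-1, K)))
Add(-2071, Function('V')(Mul(Mul(-3, 2), -5))) = Add(-2071, Add(63, Mul(-1, Mul(Mul(-3, 2), -5)))) = Add(-2071, Add(63, Mul(-1, Mul(-6, -5)))) = Add(-2071, Add(63, Mul(-1, 30))) = Add(-2071, Add(63, -30)) = Add(-2071, 33) = -2038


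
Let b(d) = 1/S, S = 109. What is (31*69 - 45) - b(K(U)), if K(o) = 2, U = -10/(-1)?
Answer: 228245/109 ≈ 2094.0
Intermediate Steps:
U = 10 (U = -10*(-1) = 10)
b(d) = 1/109
(31*69 - 45) - b(K(U)) = (31*69 - 45) - 1*1/109 = (2139 - 45) - 1/109 = 2094 - 1/109 = 228245/109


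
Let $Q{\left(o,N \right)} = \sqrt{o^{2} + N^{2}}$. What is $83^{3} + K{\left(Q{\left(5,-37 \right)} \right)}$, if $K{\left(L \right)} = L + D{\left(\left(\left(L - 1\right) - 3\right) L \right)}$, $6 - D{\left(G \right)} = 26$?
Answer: $571767 + \sqrt{1394} \approx 5.718 \cdot 10^{5}$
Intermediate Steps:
$D{\left(G \right)} = -20$ ($D{\left(G \right)} = 6 - 26 = -20$)
$Q{\left(o,N \right)} = \sqrt{N^{2} + o^{2}}$
$K{\left(L \right)} = -20 + L$ ($K{\left(L \right)} = L - 20 = -20 + L$)
$83^{3} + K{\left(Q{\left(5,-37 \right)} \right)} = 83^{3} - \left(20 - \sqrt{\left(-37\right)^{2} + 5^{2}}\right) = 571787 - \left(20 - \sqrt{1369 + 25}\right) = 571787 - \left(20 - \sqrt{1394}\right) = 571767 + \sqrt{1394}$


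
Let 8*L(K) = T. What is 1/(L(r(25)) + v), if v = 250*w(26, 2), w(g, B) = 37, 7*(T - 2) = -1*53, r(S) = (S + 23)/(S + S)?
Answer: 56/517961 ≈ 0.00010812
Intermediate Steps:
r(S) = (23 + S)/(2*S) (r(S) = (23 + S)/((2*S)) = (23 + S)*(1/(2*S)) = (23 + S)/(2*S))
T = -39/7 (T = 2 + (-1*53)/7 = 2 + (1/7)*(-53) = 2 - 53/7 = -39/7 ≈ -5.5714)
L(K) = -39/56 (L(K) = (1/8)*(-39/7) = -39/56)
v = 9250 (v = 250*37 = 9250)
1/(L(r(25)) + v) = 1/(-39/56 + 9250) = 1/(517961/56) = 56/517961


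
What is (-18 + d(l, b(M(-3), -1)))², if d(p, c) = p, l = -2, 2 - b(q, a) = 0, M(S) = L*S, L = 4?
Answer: 400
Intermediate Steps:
M(S) = 4*S
b(q, a) = 2 (b(q, a) = 2 - 1*0 = 2 + 0 = 2)
(-18 + d(l, b(M(-3), -1)))² = (-18 - 2)² = (-20)² = 400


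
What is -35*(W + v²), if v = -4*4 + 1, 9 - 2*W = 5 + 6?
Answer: -7840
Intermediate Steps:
W = -1 (W = 9/2 - (5 + 6)/2 = 9/2 - ½*11 = 9/2 - 11/2 = -1)
v = -15 (v = -16 + 1 = -15)
-35*(W + v²) = -35*(-1 + (-15)²) = -35*(-1 + 225) = -35*224 = -7840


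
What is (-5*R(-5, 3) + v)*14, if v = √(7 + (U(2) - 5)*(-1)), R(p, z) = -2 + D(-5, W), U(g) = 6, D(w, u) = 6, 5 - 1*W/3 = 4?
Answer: -280 + 14*√6 ≈ -245.71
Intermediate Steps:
W = 3 (W = 15 - 3*4 = 15 - 12 = 3)
R(p, z) = 4 (R(p, z) = -2 + 6 = 4)
v = √6 (v = √(7 + (6 - 5)*(-1)) = √(7 + 1*(-1)) = √(7 - 1) = √6 ≈ 2.4495)
(-5*R(-5, 3) + v)*14 = (-5*4 + √6)*14 = (-20 + √6)*14 = -280 + 14*√6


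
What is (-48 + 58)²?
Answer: 100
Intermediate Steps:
(-48 + 58)² = 10² = 100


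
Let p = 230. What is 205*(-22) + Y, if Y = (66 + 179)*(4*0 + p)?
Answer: 51840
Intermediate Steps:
Y = 56350 (Y = (66 + 179)*(4*0 + 230) = 245*(0 + 230) = 245*230 = 56350)
205*(-22) + Y = 205*(-22) + 56350 = -4510 + 56350 = 51840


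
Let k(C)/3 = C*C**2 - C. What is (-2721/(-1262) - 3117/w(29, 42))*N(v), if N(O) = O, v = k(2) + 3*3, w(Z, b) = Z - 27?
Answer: -26515431/631 ≈ -42021.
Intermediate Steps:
k(C) = -3*C + 3*C**3 (k(C) = 3*(C*C**2 - C) = 3*(C**3 - C) = -3*C + 3*C**3)
w(Z, b) = -27 + Z
v = 27 (v = 3*2*(-1 + 2**2) + 3*3 = 3*2*(-1 + 4) + 9 = 3*2*3 + 9 = 18 + 9 = 27)
(-2721/(-1262) - 3117/w(29, 42))*N(v) = (-2721/(-1262) - 3117/(-27 + 29))*27 = (-2721*(-1/1262) - 3117/2)*27 = (2721/1262 - 3117*1/2)*27 = (2721/1262 - 3117/2)*27 = -982053/631*27 = -26515431/631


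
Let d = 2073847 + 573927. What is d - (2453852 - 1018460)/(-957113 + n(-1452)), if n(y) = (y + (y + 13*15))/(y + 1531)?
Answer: 50052645154058/18903659 ≈ 2.6478e+6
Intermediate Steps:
d = 2647774
n(y) = (195 + 2*y)/(1531 + y) (n(y) = (y + (y + 195))/(1531 + y) = (y + (195 + y))/(1531 + y) = (195 + 2*y)/(1531 + y))
d - (2453852 - 1018460)/(-957113 + n(-1452)) = 2647774 - (2453852 - 1018460)/(-957113 + (195 + 2*(-1452))/(1531 - 1452)) = 2647774 - 1435392/(-957113 + (195 - 2904)/79) = 2647774 - 1435392/(-957113 + (1/79)*(-2709)) = 2647774 - 1435392/(-957113 - 2709/79) = 2647774 - 1435392/(-75614636/79) = 2647774 - 1435392*(-79)/75614636 = 2647774 - 1*(-28348992/18903659) = 2647774 + 28348992/18903659 = 50052645154058/18903659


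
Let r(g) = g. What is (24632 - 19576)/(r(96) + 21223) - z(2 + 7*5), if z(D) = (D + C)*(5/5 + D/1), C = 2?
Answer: -31589702/21319 ≈ -1481.8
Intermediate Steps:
z(D) = (1 + D)*(2 + D) (z(D) = (D + 2)*(5/5 + D/1) = (2 + D)*(5*(⅕) + D*1) = (2 + D)*(1 + D) = (1 + D)*(2 + D))
(24632 - 19576)/(r(96) + 21223) - z(2 + 7*5) = (24632 - 19576)/(96 + 21223) - (2 + (2 + 7*5)² + 3*(2 + 7*5)) = 5056/21319 - (2 + (2 + 35)² + 3*(2 + 35)) = 5056*(1/21319) - (2 + 37² + 3*37) = 5056/21319 - (2 + 1369 + 111) = 5056/21319 - 1*1482 = 5056/21319 - 1482 = -31589702/21319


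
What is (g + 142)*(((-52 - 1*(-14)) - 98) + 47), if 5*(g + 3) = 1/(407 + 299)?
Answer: -43669719/3530 ≈ -12371.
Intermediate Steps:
g = -10589/3530 (g = -3 + 1/(5*(407 + 299)) = -3 + (1/5)/706 = -3 + (1/5)*(1/706) = -3 + 1/3530 = -10589/3530 ≈ -2.9997)
(g + 142)*(((-52 - 1*(-14)) - 98) + 47) = (-10589/3530 + 142)*(((-52 - 1*(-14)) - 98) + 47) = 490671*(((-52 + 14) - 98) + 47)/3530 = 490671*((-38 - 98) + 47)/3530 = 490671*(-136 + 47)/3530 = (490671/3530)*(-89) = -43669719/3530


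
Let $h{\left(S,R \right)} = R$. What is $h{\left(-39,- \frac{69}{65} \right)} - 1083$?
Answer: $- \frac{70464}{65} \approx -1084.1$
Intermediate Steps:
$h{\left(-39,- \frac{69}{65} \right)} - 1083 = - \frac{69}{65} - 1083 = - \frac{70464}{65}$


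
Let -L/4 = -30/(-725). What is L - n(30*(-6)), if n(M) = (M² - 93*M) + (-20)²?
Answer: -7183324/145 ≈ -49540.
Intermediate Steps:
L = -24/145 (L = -4*(-30)/(-725) = -(-4)*(-30)/725 = -4*6/145 = -24/145 ≈ -0.16552)
n(M) = 400 + M² - 93*M (n(M) = (M² - 93*M) + 400 = 400 + M² - 93*M)
L - n(30*(-6)) = -24/145 - (400 + (30*(-6))² - 2790*(-6)) = -24/145 - (400 + (-180)² - 93*(-180)) = -24/145 - (400 + 32400 + 16740) = -24/145 - 1*49540 = -24/145 - 49540 = -7183324/145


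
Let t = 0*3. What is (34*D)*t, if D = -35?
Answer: 0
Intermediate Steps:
t = 0
(34*D)*t = (34*(-35))*0 = -1190*0 = 0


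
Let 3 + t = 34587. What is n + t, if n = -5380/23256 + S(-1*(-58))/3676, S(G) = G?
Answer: 92391721396/2671533 ≈ 34584.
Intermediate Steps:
t = 34584 (t = -3 + 34587 = 34584)
n = -575876/2671533 (n = -5380/23256 - 1*(-58)/3676 = -5380*1/23256 + 58*(1/3676) = -1345/5814 + 29/1838 = -575876/2671533 ≈ -0.21556)
n + t = -575876/2671533 + 34584 = 92391721396/2671533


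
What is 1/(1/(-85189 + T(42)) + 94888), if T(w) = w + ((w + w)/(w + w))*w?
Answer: 85105/8075443239 ≈ 1.0539e-5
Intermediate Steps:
T(w) = 2*w (T(w) = w + ((2*w)/((2*w)))*w = w + ((2*w)*(1/(2*w)))*w = w + 1*w = w + w = 2*w)
1/(1/(-85189 + T(42)) + 94888) = 1/(1/(-85189 + 2*42) + 94888) = 1/(1/(-85189 + 84) + 94888) = 1/(1/(-85105) + 94888) = 1/(-1/85105 + 94888) = 1/(8075443239/85105) = 85105/8075443239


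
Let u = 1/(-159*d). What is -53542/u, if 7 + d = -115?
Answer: -1038607716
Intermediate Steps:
d = -122 (d = -7 - 115 = -122)
u = 1/19398 (u = 1/(-159*(-122)) = 1/19398 ≈ 5.1552e-5)
-53542/u = -53542/1/19398 = -53542*19398 = -1038607716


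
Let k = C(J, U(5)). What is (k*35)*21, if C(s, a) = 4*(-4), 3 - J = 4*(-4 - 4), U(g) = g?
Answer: -11760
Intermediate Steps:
J = 35 (J = 3 - 4*(-4 - 4) = 3 - 4*(-8) = 3 - 1*(-32) = 3 + 32 = 35)
C(s, a) = -16
k = -16
(k*35)*21 = -16*35*21 = -560*21 = -11760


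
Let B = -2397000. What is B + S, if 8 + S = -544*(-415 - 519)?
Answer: -1888912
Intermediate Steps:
S = 508088 (S = -8 - 544*(-415 - 519) = -8 - 544*(-934) = -8 + 508096 = 508088)
B + S = -2397000 + 508088 = -1888912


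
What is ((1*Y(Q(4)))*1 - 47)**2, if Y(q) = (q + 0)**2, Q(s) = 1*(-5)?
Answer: 484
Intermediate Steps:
Q(s) = -5
Y(q) = q**2
((1*Y(Q(4)))*1 - 47)**2 = ((1*(-5)**2)*1 - 47)**2 = ((1*25)*1 - 47)**2 = (25*1 - 47)**2 = (25 - 47)**2 = (-22)**2 = 484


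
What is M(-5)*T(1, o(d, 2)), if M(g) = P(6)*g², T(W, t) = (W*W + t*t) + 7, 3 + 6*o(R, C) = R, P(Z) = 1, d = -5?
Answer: 2200/9 ≈ 244.44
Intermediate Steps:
o(R, C) = -½ + R/6
T(W, t) = 7 + W² + t² (T(W, t) = (W² + t²) + 7 = 7 + W² + t²)
M(g) = g² (M(g) = 1*g² = g²)
M(-5)*T(1, o(d, 2)) = (-5)²*(7 + 1² + (-½ + (⅙)*(-5))²) = 25*(7 + 1 + (-½ - ⅚)²) = 25*(7 + 1 + (-4/3)²) = 25*(7 + 1 + 16/9) = 25*(88/9) = 2200/9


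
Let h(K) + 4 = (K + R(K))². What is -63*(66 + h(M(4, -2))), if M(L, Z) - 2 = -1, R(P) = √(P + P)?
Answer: -4095 - 126*√2 ≈ -4273.2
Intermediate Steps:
R(P) = √2*√P (R(P) = √(2*P) = √2*√P)
M(L, Z) = 1 (M(L, Z) = 2 - 1 = 1)
h(K) = -4 + (K + √2*√K)²
-63*(66 + h(M(4, -2))) = -63*(66 + (-4 + (1 + √2*√1)²)) = -63*(66 + (-4 + (1 + √2*1)²)) = -63*(66 + (-4 + (1 + √2)²)) = -63*(62 + (1 + √2)²) = -3906 - 63*(1 + √2)²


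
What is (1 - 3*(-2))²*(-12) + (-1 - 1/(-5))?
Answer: -2944/5 ≈ -588.80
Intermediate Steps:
(1 - 3*(-2))²*(-12) + (-1 - 1/(-5)) = (1 + 6)²*(-12) + (-1 - 1*(-⅕)) = 7²*(-12) + (-1 + ⅕) = 49*(-12) - ⅘ = -588 - ⅘ = -2944/5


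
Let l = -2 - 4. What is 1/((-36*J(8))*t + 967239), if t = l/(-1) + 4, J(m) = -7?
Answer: 1/969759 ≈ 1.0312e-6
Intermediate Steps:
l = -6
t = 10 (t = -6/(-1) + 4 = -1*(-6) + 4 = 6 + 4 = 10)
1/((-36*J(8))*t + 967239) = 1/(-36*(-7)*10 + 967239) = 1/(252*10 + 967239) = 1/(2520 + 967239) = 1/969759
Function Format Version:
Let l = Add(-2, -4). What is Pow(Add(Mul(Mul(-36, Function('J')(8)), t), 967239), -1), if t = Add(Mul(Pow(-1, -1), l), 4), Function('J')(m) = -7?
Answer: Rational(1, 969759) ≈ 1.0312e-6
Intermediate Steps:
l = -6
t = 10 (t = Add(Mul(Pow(-1, -1), -6), 4) = Add(Mul(-1, -6), 4) = Add(6, 4) = 10)
Pow(Add(Mul(Mul(-36, Function('J')(8)), t), 967239), -1) = Pow(Add(Mul(Mul(-36, -7), 10), 967239), -1) = Pow(Add(Mul(252, 10), 967239), -1) = Pow(Add(2520, 967239), -1) = Pow(969759, -1) = Rational(1, 969759)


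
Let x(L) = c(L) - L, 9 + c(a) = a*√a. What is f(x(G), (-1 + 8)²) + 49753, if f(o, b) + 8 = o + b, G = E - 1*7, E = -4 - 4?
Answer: 49800 - 15*I*√15 ≈ 49800.0 - 58.095*I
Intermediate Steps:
E = -8
c(a) = -9 + a^(3/2) (c(a) = -9 + a*√a = -9 + a^(3/2))
G = -15 (G = -8 - 1*7 = -8 - 7 = -15)
x(L) = -9 + L^(3/2) - L (x(L) = (-9 + L^(3/2)) - L = -9 + L^(3/2) - L)
f(o, b) = -8 + b + o (f(o, b) = -8 + (o + b) = -8 + (b + o) = -8 + b + o)
f(x(G), (-1 + 8)²) + 49753 = (-8 + (-1 + 8)² + (-9 + (-15)^(3/2) - 1*(-15))) + 49753 = (-8 + 7² + (-9 - 15*I*√15 + 15)) + 49753 = (-8 + 49 + (6 - 15*I*√15)) + 49753 = (47 - 15*I*√15) + 49753 = 49800 - 15*I*√15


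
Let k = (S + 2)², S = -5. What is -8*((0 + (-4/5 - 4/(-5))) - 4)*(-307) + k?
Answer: -9815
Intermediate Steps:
k = 9 (k = (-5 + 2)² = (-3)² = 9)
-8*((0 + (-4/5 - 4/(-5))) - 4)*(-307) + k = -8*((0 + (-4/5 - 4/(-5))) - 4)*(-307) + 9 = -8*((0 + (-4*⅕ - 4*(-⅕))) - 4)*(-307) + 9 = -8*((0 + (-⅘ + ⅘)) - 4)*(-307) + 9 = -8*((0 + 0) - 4)*(-307) + 9 = -8*(0 - 4)*(-307) + 9 = -8*(-4)*(-307) + 9 = 32*(-307) + 9 = -9824 + 9 = -9815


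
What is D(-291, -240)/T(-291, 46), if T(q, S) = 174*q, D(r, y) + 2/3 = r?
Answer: 875/151902 ≈ 0.0057603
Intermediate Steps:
D(r, y) = -⅔ + r
D(-291, -240)/T(-291, 46) = (-⅔ - 291)/((174*(-291))) = -875/3/(-50634) = -875/3*(-1/50634) = 875/151902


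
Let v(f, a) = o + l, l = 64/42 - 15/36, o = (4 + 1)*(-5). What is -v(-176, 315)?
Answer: 669/28 ≈ 23.893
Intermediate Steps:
o = -25 (o = 5*(-5) = -25)
l = 31/28 (l = 64*(1/42) - 15*1/36 = 32/21 - 5/12 = 31/28 ≈ 1.1071)
v(f, a) = -669/28 (v(f, a) = -25 + 31/28 = -669/28)
-v(-176, 315) = -1*(-669/28) = 669/28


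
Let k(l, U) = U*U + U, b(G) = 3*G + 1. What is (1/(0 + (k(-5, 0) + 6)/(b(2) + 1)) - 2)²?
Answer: 4/9 ≈ 0.44444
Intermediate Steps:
b(G) = 1 + 3*G
k(l, U) = U + U² (k(l, U) = U² + U = U + U²)
(1/(0 + (k(-5, 0) + 6)/(b(2) + 1)) - 2)² = (1/(0 + (0*(1 + 0) + 6)/((1 + 3*2) + 1)) - 2)² = (1/(0 + (0*1 + 6)/((1 + 6) + 1)) - 2)² = (1/(0 + (0 + 6)/(7 + 1)) - 2)² = (1/(0 + 6/8) - 2)² = (1/(0 + 6*(⅛)) - 2)² = (1/(0 + ¾) - 2)² = (1/(¾) - 2)² = (4/3 - 2)² = (-⅔)² = 4/9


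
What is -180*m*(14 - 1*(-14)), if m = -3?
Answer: 15120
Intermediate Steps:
-180*m*(14 - 1*(-14)) = -(-540)*(14 - 1*(-14)) = -(-540)*(14 + 14) = -(-540)*28 = -180*(-84) = 15120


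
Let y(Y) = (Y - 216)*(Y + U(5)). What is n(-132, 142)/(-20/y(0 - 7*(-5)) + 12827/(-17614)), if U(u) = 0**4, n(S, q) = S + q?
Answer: -223169380/16181353 ≈ -13.792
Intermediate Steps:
U(u) = 0
y(Y) = Y*(-216 + Y) (y(Y) = (Y - 216)*(Y + 0) = (-216 + Y)*Y = Y*(-216 + Y))
n(-132, 142)/(-20/y(0 - 7*(-5)) + 12827/(-17614)) = (-132 + 142)/(-20*1/((0 - 7*(-5))*(-216 + (0 - 7*(-5)))) + 12827/(-17614)) = 10/(-20*1/((0 + 35)*(-216 + (0 + 35))) + 12827*(-1/17614)) = 10/(-20*1/(35*(-216 + 35)) - 12827/17614) = 10/(-20/(35*(-181)) - 12827/17614) = 10/(-20/(-6335) - 12827/17614) = 10/(-20*(-1/6335) - 12827/17614) = 10/(4/1267 - 12827/17614) = 10/(-16181353/22316938) = 10*(-22316938/16181353) = -223169380/16181353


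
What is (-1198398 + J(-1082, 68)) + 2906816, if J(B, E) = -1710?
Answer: 1706708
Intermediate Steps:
(-1198398 + J(-1082, 68)) + 2906816 = (-1198398 - 1710) + 2906816 = -1200108 + 2906816 = 1706708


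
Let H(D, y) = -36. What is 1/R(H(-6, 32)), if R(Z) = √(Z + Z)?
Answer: -I*√2/12 ≈ -0.11785*I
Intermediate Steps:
R(Z) = √2*√Z (R(Z) = √(2*Z) = √2*√Z)
1/R(H(-6, 32)) = 1/(√2*√(-36)) = 1/(√2*(6*I)) = 1/(6*I*√2) = -I*√2/12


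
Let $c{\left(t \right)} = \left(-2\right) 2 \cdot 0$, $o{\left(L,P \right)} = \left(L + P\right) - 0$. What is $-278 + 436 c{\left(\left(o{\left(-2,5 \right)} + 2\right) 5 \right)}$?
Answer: $-278$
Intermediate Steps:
$o{\left(L,P \right)} = L + P$ ($o{\left(L,P \right)} = \left(L + P\right) + \left(-4 + 4\right) = \left(L + P\right) + 0 = L + P$)
$c{\left(t \right)} = 0$ ($c{\left(t \right)} = \left(-4\right) 0 = 0$)
$-278 + 436 c{\left(\left(o{\left(-2,5 \right)} + 2\right) 5 \right)} = -278 + 436 \cdot 0 = -278 + 0 = -278$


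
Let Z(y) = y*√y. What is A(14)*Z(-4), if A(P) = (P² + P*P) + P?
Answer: -3248*I ≈ -3248.0*I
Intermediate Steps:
Z(y) = y^(3/2)
A(P) = P + 2*P² (A(P) = (P² + P²) + P = 2*P² + P = P + 2*P²)
A(14)*Z(-4) = (14*(1 + 2*14))*(-4)^(3/2) = (14*(1 + 28))*(-8*I) = (14*29)*(-8*I) = 406*(-8*I) = -3248*I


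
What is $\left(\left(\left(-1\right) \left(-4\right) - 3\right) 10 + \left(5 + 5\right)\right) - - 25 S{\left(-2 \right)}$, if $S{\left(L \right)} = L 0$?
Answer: $20$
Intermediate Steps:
$S{\left(L \right)} = 0$
$\left(\left(\left(-1\right) \left(-4\right) - 3\right) 10 + \left(5 + 5\right)\right) - - 25 S{\left(-2 \right)} = \left(\left(\left(-1\right) \left(-4\right) - 3\right) 10 + \left(5 + 5\right)\right) - \left(-25\right) 0 = \left(\left(4 - 3\right) 10 + 10\right) - 0 = \left(1 \cdot 10 + 10\right) + 0 = \left(10 + 10\right) + 0 = 20 + 0 = 20$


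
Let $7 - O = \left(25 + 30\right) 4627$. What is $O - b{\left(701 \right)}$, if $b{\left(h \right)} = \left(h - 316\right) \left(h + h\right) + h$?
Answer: $-794949$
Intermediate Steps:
$O = -254478$ ($O = 7 - \left(25 + 30\right) 4627 = 7 - 55 \cdot 4627 = 7 - 254485 = -254478$)
$b{\left(h \right)} = h + 2 h \left(-316 + h\right)$ ($b{\left(h \right)} = \left(-316 + h\right) 2 h + h = 2 h \left(-316 + h\right) + h = h + 2 h \left(-316 + h\right)$)
$O - b{\left(701 \right)} = -254478 - 701 \left(-631 + 2 \cdot 701\right) = -254478 - 701 \left(-631 + 1402\right) = -254478 - 701 \cdot 771 = -254478 - 540471 = -794949$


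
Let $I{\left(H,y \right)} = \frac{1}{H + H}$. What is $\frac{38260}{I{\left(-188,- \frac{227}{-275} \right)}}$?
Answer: $-14385760$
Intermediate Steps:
$I{\left(H,y \right)} = \frac{1}{2 H}$
$\frac{38260}{I{\left(-188,- \frac{227}{-275} \right)}} = \frac{38260}{\frac{1}{2} \frac{1}{-188}} = \frac{38260}{\frac{1}{2} \left(- \frac{1}{188}\right)} = \frac{38260}{- \frac{1}{376}} = 38260 \left(-376\right) = -14385760$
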